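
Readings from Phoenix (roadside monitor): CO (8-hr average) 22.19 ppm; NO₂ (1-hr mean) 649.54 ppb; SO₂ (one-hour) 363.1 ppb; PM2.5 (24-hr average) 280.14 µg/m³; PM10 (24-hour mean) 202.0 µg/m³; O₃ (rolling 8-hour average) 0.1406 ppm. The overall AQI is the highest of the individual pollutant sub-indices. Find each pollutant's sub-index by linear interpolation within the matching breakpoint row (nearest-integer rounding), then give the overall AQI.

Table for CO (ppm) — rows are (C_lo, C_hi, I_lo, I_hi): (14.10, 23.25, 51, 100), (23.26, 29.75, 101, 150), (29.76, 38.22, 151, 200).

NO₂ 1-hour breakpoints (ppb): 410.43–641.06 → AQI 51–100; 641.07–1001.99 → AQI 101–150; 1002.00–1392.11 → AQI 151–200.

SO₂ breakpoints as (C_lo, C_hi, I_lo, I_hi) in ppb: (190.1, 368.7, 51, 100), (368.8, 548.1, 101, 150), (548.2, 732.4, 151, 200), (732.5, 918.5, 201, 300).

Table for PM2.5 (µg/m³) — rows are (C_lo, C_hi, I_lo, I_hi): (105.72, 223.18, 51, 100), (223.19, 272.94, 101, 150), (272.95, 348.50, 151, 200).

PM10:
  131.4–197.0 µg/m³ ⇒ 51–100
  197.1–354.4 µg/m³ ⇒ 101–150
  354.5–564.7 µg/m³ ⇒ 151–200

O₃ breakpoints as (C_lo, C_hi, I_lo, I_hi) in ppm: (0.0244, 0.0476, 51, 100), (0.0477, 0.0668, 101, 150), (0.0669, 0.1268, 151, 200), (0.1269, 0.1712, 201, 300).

232

CO: 22.19 lies in 14.10–23.25, so I_lo=51, I_hi=100, C_lo=14.10, C_hi=23.25.
(100−51)/(23.25−14.10) × (22.19−14.10) + 51 = 49/9.15 × 8.09 + 51 ≈ 94.32 → 94.
NO₂: row 641.07–1001.99 (AQI 101–150). (150−101)·(649.54−641.07)/(1001.99−641.07) + 101 = 49·8.47/360.92 + 101 ≈ 102.15 → 102.
SO₂ 363.1: bracket 190.1–368.7 → index 51–100; slope 49/178.6, offset 173.0.
AQI = 51 + 49/178.6·173.0 ≈ 98.46 ⇒ 98.
PM2.5: row 272.95–348.50 (AQI 151–200). (200−151)·(280.14−272.95)/(348.50−272.95) + 151 = 49·7.19/75.55 + 151 ≈ 155.66 → 156.
PM10: row 197.1–354.4 (AQI 101–150). (150−101)·(202.0−197.1)/(354.4−197.1) + 101 = 49·4.9/157.3 + 101 ≈ 102.53 → 103.
O₃: row 0.1269–0.1712 (AQI 201–300). (300−201)·(0.1406−0.1269)/(0.1712−0.1269) + 201 = 99·0.0137/0.0443 + 201 ≈ 231.62 → 232.
Sub-indices: CO→94, NO₂→102, SO₂→98, PM2.5→156, PM10→103, O₃→232. Overall AQI = max = 232; dominant pollutant is O₃.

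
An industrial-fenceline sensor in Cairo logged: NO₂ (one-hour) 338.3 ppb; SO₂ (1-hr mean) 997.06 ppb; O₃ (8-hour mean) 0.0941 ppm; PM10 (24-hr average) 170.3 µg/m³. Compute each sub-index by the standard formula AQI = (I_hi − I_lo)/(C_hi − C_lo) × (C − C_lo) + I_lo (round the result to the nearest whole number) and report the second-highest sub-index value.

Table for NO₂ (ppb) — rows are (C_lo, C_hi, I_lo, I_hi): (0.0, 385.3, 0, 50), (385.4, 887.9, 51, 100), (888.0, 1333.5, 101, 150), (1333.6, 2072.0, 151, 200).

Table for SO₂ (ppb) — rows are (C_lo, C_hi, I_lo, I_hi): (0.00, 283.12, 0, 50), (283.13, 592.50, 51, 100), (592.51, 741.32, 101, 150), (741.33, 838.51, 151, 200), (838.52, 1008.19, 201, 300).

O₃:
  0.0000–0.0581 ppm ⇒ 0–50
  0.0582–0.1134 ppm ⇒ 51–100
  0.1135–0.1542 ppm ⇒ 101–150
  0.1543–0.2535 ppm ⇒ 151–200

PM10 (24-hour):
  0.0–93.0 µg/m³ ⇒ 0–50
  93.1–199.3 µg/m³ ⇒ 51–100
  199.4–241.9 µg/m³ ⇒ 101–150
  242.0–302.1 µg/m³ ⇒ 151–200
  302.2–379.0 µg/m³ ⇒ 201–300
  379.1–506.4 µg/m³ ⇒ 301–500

87

NO₂ 338.3: bracket 0.0–385.3 → index 0–50; slope 50/385.3, offset 338.3.
AQI = 0 + 50/385.3·338.3 ≈ 43.90 ⇒ 44.
SO₂ 997.06: bracket 838.52–1008.19 → index 201–300; slope 99/169.67, offset 158.54.
AQI = 201 + 99/169.67·158.54 ≈ 293.51 ⇒ 294.
O₃: row 0.0582–0.1134 (AQI 51–100). (100−51)·(0.0941−0.0582)/(0.1134−0.0582) + 51 = 49·0.0359/0.0552 + 51 ≈ 82.87 → 83.
PM10: row 93.1–199.3 (AQI 51–100). (100−51)·(170.3−93.1)/(199.3−93.1) + 51 = 49·77.2/106.2 + 51 ≈ 86.62 → 87.
Sub-indices: NO₂→44, SO₂→294, O₃→83, PM10→87. Ranked high→low: 294, 87, 83, 44. Second-highest sub-index = 87.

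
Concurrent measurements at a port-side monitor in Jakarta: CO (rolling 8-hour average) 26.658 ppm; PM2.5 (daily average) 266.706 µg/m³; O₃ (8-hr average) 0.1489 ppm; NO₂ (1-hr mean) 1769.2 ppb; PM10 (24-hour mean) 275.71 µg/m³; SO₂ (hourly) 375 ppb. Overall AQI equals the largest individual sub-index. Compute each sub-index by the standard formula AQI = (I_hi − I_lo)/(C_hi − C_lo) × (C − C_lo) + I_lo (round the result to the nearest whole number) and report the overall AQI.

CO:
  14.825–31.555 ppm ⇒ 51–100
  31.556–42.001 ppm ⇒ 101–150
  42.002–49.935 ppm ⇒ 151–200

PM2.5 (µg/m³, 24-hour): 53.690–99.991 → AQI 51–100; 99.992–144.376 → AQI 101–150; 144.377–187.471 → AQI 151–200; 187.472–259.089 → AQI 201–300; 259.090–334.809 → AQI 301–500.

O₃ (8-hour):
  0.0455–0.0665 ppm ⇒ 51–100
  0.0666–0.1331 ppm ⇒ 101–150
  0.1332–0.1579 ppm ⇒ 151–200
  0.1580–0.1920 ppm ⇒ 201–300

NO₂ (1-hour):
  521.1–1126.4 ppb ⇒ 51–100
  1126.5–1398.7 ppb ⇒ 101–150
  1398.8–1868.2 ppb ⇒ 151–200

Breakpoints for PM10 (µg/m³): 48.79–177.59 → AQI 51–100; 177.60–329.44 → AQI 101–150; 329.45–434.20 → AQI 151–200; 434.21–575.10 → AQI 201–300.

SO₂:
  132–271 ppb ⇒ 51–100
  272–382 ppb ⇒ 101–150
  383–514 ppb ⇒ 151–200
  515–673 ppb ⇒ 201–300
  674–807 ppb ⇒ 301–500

CO: 26.658 ∈ [14.825, 31.555] ↔ index [51, 100].
51 + (26.658−14.825)·(100−51)/(31.555−14.825) = 51 + 11.833·49/16.730 ≈ 85.66, so AQI = 86.
PM2.5: 266.706 ∈ [259.090, 334.809] ↔ index [301, 500].
301 + (266.706−259.090)·(500−301)/(334.809−259.090) = 301 + 7.616·199/75.719 ≈ 321.02, so AQI = 321.
O₃: row 0.1332–0.1579 (AQI 151–200). (200−151)·(0.1489−0.1332)/(0.1579−0.1332) + 151 = 49·0.0157/0.0247 + 151 ≈ 182.15 → 182.
NO₂ 1769.2: bracket 1398.8–1868.2 → index 151–200; slope 49/469.4, offset 370.4.
AQI = 151 + 49/469.4·370.4 ≈ 189.67 ⇒ 190.
PM10: 275.71 lies in 177.60–329.44, so I_lo=101, I_hi=150, C_lo=177.60, C_hi=329.44.
(150−101)/(329.44−177.60) × (275.71−177.60) + 101 = 49/151.84 × 98.11 + 101 ≈ 132.66 → 133.
SO₂: 375 lies in 272–382, so I_lo=101, I_hi=150, C_lo=272, C_hi=382.
(150−101)/(382−272) × (375−272) + 101 = 49/110 × 103 + 101 ≈ 146.88 → 147.
Sub-indices: CO→86, PM2.5→321, O₃→182, NO₂→190, PM10→133, SO₂→147. Overall AQI = max = 321; dominant pollutant is PM2.5.

321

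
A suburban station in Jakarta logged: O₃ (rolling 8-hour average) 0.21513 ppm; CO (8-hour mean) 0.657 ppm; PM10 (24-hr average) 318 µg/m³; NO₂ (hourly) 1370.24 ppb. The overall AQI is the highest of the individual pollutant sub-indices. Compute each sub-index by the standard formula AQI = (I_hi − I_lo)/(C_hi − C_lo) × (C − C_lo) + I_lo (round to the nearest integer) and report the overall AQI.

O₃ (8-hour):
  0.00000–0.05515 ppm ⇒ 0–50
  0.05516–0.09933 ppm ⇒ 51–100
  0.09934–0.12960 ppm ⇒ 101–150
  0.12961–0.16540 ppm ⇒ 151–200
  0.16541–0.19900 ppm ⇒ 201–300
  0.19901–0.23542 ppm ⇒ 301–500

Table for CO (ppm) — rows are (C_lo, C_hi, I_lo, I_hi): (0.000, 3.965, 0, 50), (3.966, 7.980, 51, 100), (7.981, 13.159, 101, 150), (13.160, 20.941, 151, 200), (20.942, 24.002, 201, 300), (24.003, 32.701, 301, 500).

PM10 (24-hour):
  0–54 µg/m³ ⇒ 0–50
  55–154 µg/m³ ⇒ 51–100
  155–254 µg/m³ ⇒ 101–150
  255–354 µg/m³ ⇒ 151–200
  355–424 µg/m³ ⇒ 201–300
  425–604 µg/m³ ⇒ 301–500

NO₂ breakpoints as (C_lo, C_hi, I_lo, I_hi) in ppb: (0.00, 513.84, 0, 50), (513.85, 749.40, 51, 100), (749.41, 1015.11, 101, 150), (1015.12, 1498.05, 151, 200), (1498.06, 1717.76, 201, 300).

O₃: 0.21513 ∈ [0.19901, 0.23542] ↔ index [301, 500].
301 + (0.21513−0.19901)·(500−301)/(0.23542−0.19901) = 301 + 0.01612·199/0.03641 ≈ 389.10, so AQI = 389.
CO: 0.657 lies in 0.000–3.965, so I_lo=0, I_hi=50, C_lo=0.000, C_hi=3.965.
(50−0)/(3.965−0.000) × (0.657−0.000) + 0 = 50/3.965 × 0.657 + 0 ≈ 8.28 → 8.
PM10: row 255–354 (AQI 151–200). (200−151)·(318−255)/(354−255) + 151 = 49·63/99 + 151 ≈ 182.18 → 182.
NO₂ 1370.24: bracket 1015.12–1498.05 → index 151–200; slope 49/482.93, offset 355.12.
AQI = 151 + 49/482.93·355.12 ≈ 187.03 ⇒ 187.
Sub-indices: O₃→389, CO→8, PM10→182, NO₂→187. Overall AQI = max = 389; dominant pollutant is O₃.
AQI 389: Hazardous.

389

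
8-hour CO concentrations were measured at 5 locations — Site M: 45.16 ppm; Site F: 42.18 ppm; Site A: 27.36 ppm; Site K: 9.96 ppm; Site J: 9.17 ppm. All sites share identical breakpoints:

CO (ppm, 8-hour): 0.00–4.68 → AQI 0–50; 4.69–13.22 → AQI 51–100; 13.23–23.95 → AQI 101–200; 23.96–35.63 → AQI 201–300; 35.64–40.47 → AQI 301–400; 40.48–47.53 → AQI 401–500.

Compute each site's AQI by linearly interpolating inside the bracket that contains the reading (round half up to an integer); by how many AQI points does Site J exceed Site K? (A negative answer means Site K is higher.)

Site M: 45.16 ∈ [40.48, 47.53] ↔ index [401, 500].
401 + (45.16−40.48)·(500−401)/(47.53−40.48) = 401 + 4.68·99/7.05 ≈ 466.72, so AQI = 467.
Site F: 42.18 lies in 40.48–47.53, so I_lo=401, I_hi=500, C_lo=40.48, C_hi=47.53.
(500−401)/(47.53−40.48) × (42.18−40.48) + 401 = 99/7.05 × 1.70 + 401 ≈ 424.87 → 425.
Site A: 27.36 ∈ [23.96, 35.63] ↔ index [201, 300].
201 + (27.36−23.96)·(300−201)/(35.63−23.96) = 201 + 3.40·99/11.67 ≈ 229.84, so AQI = 230.
Site K 9.96: bracket 4.69–13.22 → index 51–100; slope 49/8.53, offset 5.27.
AQI = 51 + 49/8.53·5.27 ≈ 81.27 ⇒ 81.
Site J: row 4.69–13.22 (AQI 51–100). (100−51)·(9.17−4.69)/(13.22−4.69) + 51 = 49·4.48/8.53 + 51 ≈ 76.74 → 77.
AQIs: Site M=467, Site F=425, Site A=230, Site K=81, Site J=77. Site J (77) − Site K (81) = -4.

-4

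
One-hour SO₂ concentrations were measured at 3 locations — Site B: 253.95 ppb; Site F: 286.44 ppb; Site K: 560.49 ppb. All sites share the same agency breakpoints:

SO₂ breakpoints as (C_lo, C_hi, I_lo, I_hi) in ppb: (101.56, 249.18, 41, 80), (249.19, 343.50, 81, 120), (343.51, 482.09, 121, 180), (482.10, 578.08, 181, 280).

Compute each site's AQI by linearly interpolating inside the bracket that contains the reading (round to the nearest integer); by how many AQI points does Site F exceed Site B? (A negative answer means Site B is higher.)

Site B: row 249.19–343.50 (AQI 81–120). (120−81)·(253.95−249.19)/(343.50−249.19) + 81 = 39·4.76/94.31 + 81 ≈ 82.97 → 83.
Site F: row 249.19–343.50 (AQI 81–120). (120−81)·(286.44−249.19)/(343.50−249.19) + 81 = 39·37.25/94.31 + 81 ≈ 96.40 → 96.
Site K: 560.49 lies in 482.10–578.08, so I_lo=181, I_hi=280, C_lo=482.10, C_hi=578.08.
(280−181)/(578.08−482.10) × (560.49−482.10) + 181 = 99/95.98 × 78.39 + 181 ≈ 261.86 → 262.
AQIs: Site B=83, Site F=96, Site K=262. Site F (96) − Site B (83) = 13.

13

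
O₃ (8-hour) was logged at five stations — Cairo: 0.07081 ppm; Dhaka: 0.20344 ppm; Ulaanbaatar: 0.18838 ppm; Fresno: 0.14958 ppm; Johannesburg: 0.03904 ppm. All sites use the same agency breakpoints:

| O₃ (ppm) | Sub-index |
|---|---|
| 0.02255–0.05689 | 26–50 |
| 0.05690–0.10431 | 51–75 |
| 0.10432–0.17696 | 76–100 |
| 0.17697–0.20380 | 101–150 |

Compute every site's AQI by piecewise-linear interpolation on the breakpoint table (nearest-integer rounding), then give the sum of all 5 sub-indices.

458

Cairo: row 0.05690–0.10431 (AQI 51–75). (75−51)·(0.07081−0.05690)/(0.10431−0.05690) + 51 = 24·0.01391/0.04741 + 51 ≈ 58.04 → 58.
Dhaka: 0.20344 lies in 0.17697–0.20380, so I_lo=101, I_hi=150, C_lo=0.17697, C_hi=0.20380.
(150−101)/(0.20380−0.17697) × (0.20344−0.17697) + 101 = 49/0.02683 × 0.02647 + 101 ≈ 149.34 → 149.
Ulaanbaatar: 0.18838 ∈ [0.17697, 0.20380] ↔ index [101, 150].
101 + (0.18838−0.17697)·(150−101)/(0.20380−0.17697) = 101 + 0.01141·49/0.02683 ≈ 121.84, so AQI = 122.
Fresno: row 0.10432–0.17696 (AQI 76–100). (100−76)·(0.14958−0.10432)/(0.17696−0.10432) + 76 = 24·0.04526/0.07264 + 76 ≈ 90.95 → 91.
Johannesburg 0.03904: bracket 0.02255–0.05689 → index 26–50; slope 24/0.03434, offset 0.01649.
AQI = 26 + 24/0.03434·0.01649 ≈ 37.52 ⇒ 38.
AQIs: Cairo=58, Dhaka=149, Ulaanbaatar=122, Fresno=91, Johannesburg=38. Sum = 58 + 149 + 122 + 91 + 38 = 458.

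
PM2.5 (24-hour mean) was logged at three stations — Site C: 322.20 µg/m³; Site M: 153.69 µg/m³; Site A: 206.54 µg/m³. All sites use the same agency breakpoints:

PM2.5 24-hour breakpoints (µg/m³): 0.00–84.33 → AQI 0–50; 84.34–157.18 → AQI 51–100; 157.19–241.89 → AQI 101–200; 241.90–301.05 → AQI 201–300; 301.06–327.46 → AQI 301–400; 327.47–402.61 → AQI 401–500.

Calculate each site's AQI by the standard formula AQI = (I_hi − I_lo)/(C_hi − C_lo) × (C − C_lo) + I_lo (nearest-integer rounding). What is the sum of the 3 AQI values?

637

Site C: 322.20 ∈ [301.06, 327.46] ↔ index [301, 400].
301 + (322.20−301.06)·(400−301)/(327.46−301.06) = 301 + 21.14·99/26.40 ≈ 380.28, so AQI = 380.
Site M: 153.69 lies in 84.34–157.18, so I_lo=51, I_hi=100, C_lo=84.34, C_hi=157.18.
(100−51)/(157.18−84.34) × (153.69−84.34) + 51 = 49/72.84 × 69.35 + 51 ≈ 97.65 → 98.
Site A 206.54: bracket 157.19–241.89 → index 101–200; slope 99/84.70, offset 49.35.
AQI = 101 + 99/84.70·49.35 ≈ 158.68 ⇒ 159.
AQIs: Site C=380, Site M=98, Site A=159. Sum = 380 + 98 + 159 = 637.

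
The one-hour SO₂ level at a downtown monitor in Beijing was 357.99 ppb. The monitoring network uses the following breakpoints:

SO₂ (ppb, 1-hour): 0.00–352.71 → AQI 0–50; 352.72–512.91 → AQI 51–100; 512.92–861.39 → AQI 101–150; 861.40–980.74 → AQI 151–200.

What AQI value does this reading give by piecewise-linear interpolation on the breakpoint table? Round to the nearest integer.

53

SO₂: row 352.72–512.91 (AQI 51–100). (100−51)·(357.99−352.72)/(512.91−352.72) + 51 = 49·5.27/160.19 + 51 ≈ 52.61 → 53.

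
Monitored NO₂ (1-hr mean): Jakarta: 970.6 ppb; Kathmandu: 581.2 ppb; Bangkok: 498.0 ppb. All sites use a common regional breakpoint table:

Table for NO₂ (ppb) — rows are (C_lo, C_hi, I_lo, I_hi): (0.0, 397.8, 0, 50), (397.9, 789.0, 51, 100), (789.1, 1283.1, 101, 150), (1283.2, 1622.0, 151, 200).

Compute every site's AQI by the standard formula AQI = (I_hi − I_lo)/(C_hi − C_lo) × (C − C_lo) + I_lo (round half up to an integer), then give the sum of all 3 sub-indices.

Jakarta 970.6: bracket 789.1–1283.1 → index 101–150; slope 49/494.0, offset 181.5.
AQI = 101 + 49/494.0·181.5 ≈ 119.00 ⇒ 119.
Kathmandu: row 397.9–789.0 (AQI 51–100). (100−51)·(581.2−397.9)/(789.0−397.9) + 51 = 49·183.3/391.1 + 51 ≈ 73.97 → 74.
Bangkok: 498.0 lies in 397.9–789.0, so I_lo=51, I_hi=100, C_lo=397.9, C_hi=789.0.
(100−51)/(789.0−397.9) × (498.0−397.9) + 51 = 49/391.1 × 100.1 + 51 ≈ 63.54 → 64.
AQIs: Jakarta=119, Kathmandu=74, Bangkok=64. Sum = 119 + 74 + 64 = 257.

257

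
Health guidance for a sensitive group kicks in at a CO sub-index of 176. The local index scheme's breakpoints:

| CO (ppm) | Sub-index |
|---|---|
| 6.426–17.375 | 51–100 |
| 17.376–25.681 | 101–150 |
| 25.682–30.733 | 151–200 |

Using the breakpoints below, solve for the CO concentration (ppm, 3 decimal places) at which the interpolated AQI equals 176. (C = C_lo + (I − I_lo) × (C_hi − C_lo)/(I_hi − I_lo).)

28.259

AQI 176 lies in the 151–200 band, which corresponds to 25.682–30.733 ppm.
C = 25.682 + (176−151)×(30.733−25.682)/(200−151) = 25.682 + 25×5.051/49 ≈ 28.25904 ppm → 28.259 ppm to 3 dp.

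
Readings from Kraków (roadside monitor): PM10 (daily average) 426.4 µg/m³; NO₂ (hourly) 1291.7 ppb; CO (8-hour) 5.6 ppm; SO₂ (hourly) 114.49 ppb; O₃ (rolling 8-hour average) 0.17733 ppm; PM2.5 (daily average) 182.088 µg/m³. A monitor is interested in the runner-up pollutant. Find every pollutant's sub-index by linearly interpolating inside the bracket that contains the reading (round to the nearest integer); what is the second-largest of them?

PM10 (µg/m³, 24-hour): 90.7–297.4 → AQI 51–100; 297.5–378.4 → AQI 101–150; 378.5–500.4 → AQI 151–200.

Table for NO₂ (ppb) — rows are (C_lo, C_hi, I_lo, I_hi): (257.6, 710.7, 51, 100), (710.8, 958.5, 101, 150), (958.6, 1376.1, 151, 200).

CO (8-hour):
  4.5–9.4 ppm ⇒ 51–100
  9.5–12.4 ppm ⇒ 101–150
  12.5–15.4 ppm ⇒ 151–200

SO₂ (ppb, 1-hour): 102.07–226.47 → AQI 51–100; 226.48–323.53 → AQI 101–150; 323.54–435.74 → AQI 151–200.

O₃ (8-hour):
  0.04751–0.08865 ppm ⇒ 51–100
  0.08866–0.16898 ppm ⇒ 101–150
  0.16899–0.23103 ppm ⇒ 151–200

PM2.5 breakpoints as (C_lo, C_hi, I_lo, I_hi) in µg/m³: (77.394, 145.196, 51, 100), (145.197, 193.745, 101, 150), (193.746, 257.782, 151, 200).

PM10: row 378.5–500.4 (AQI 151–200). (200−151)·(426.4−378.5)/(500.4−378.5) + 151 = 49·47.9/121.9 + 151 ≈ 170.25 → 170.
NO₂ 1291.7: bracket 958.6–1376.1 → index 151–200; slope 49/417.5, offset 333.1.
AQI = 151 + 49/417.5·333.1 ≈ 190.09 ⇒ 190.
CO: row 4.5–9.4 (AQI 51–100). (100−51)·(5.6−4.5)/(9.4−4.5) + 51 = 49·1.1/4.9 + 51 ≈ 62.00 → 62.
SO₂: 114.49 lies in 102.07–226.47, so I_lo=51, I_hi=100, C_lo=102.07, C_hi=226.47.
(100−51)/(226.47−102.07) × (114.49−102.07) + 51 = 49/124.40 × 12.42 + 51 ≈ 55.89 → 56.
O₃ 0.17733: bracket 0.16899–0.23103 → index 151–200; slope 49/0.06204, offset 0.00834.
AQI = 151 + 49/0.06204·0.00834 ≈ 157.59 ⇒ 158.
PM2.5: 182.088 ∈ [145.197, 193.745] ↔ index [101, 150].
101 + (182.088−145.197)·(150−101)/(193.745−145.197) = 101 + 36.891·49/48.548 ≈ 138.23, so AQI = 138.
Sub-indices: PM10→170, NO₂→190, CO→62, SO₂→56, O₃→158, PM2.5→138. Ranked high→low: 190, 170, 158, 138, 62, 56. Second-highest sub-index = 170.

170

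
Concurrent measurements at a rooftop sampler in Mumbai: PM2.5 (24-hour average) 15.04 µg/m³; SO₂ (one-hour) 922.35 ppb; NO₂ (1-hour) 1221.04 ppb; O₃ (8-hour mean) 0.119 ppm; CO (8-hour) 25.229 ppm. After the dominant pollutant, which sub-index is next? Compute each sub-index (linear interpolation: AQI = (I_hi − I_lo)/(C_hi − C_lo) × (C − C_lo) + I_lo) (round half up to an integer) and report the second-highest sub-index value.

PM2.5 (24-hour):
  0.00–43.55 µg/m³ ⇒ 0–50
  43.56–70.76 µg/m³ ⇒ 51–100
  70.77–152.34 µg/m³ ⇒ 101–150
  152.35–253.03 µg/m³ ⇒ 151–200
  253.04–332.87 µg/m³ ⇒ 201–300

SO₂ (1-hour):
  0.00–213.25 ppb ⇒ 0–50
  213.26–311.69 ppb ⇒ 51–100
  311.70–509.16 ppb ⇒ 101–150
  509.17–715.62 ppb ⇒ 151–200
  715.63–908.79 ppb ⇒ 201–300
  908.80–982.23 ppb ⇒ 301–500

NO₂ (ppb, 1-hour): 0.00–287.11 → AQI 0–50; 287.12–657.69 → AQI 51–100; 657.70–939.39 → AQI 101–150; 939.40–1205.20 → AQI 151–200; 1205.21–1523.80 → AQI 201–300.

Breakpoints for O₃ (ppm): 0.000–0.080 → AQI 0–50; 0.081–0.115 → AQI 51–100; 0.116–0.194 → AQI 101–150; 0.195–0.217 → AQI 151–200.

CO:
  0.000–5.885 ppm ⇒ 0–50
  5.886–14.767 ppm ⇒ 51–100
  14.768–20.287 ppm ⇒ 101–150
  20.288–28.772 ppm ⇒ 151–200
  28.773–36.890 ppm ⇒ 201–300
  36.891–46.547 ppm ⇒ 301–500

206

PM2.5 15.04: bracket 0.00–43.55 → index 0–50; slope 50/43.55, offset 15.04.
AQI = 0 + 50/43.55·15.04 ≈ 17.27 ⇒ 17.
SO₂: 922.35 lies in 908.80–982.23, so I_lo=301, I_hi=500, C_lo=908.80, C_hi=982.23.
(500−301)/(982.23−908.80) × (922.35−908.80) + 301 = 199/73.43 × 13.55 + 301 ≈ 337.72 → 338.
NO₂: 1221.04 lies in 1205.21–1523.80, so I_lo=201, I_hi=300, C_lo=1205.21, C_hi=1523.80.
(300−201)/(1523.80−1205.21) × (1221.04−1205.21) + 201 = 99/318.59 × 15.83 + 201 ≈ 205.92 → 206.
O₃: 0.119 ∈ [0.116, 0.194] ↔ index [101, 150].
101 + (0.119−0.116)·(150−101)/(0.194−0.116) = 101 + 0.003·49/0.078 ≈ 102.88, so AQI = 103.
CO 25.229: bracket 20.288–28.772 → index 151–200; slope 49/8.484, offset 4.941.
AQI = 151 + 49/8.484·4.941 ≈ 179.54 ⇒ 180.
Sub-indices: PM2.5→17, SO₂→338, NO₂→206, O₃→103, CO→180. Ranked high→low: 338, 206, 180, 103, 17. Second-highest sub-index = 206.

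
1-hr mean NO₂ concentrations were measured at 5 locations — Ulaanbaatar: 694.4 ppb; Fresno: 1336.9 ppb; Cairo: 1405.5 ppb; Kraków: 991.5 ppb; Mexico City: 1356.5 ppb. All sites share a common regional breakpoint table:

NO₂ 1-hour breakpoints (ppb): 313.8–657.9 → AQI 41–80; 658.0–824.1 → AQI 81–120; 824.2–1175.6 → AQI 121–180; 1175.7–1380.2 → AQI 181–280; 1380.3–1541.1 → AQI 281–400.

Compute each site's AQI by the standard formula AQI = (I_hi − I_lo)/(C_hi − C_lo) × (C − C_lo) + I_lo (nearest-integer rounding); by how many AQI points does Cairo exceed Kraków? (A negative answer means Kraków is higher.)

Ulaanbaatar: 694.4 lies in 658.0–824.1, so I_lo=81, I_hi=120, C_lo=658.0, C_hi=824.1.
(120−81)/(824.1−658.0) × (694.4−658.0) + 81 = 39/166.1 × 36.4 + 81 ≈ 89.55 → 90.
Fresno: 1336.9 ∈ [1175.7, 1380.2] ↔ index [181, 280].
181 + (1336.9−1175.7)·(280−181)/(1380.2−1175.7) = 181 + 161.2·99/204.5 ≈ 259.04, so AQI = 259.
Cairo: row 1380.3–1541.1 (AQI 281–400). (400−281)·(1405.5−1380.3)/(1541.1−1380.3) + 281 = 119·25.2/160.8 + 281 ≈ 299.65 → 300.
Kraków: 991.5 lies in 824.2–1175.6, so I_lo=121, I_hi=180, C_lo=824.2, C_hi=1175.6.
(180−121)/(1175.6−824.2) × (991.5−824.2) + 121 = 59/351.4 × 167.3 + 121 ≈ 149.09 → 149.
Mexico City: row 1175.7–1380.2 (AQI 181–280). (280−181)·(1356.5−1175.7)/(1380.2−1175.7) + 181 = 99·180.8/204.5 + 181 ≈ 268.53 → 269.
AQIs: Ulaanbaatar=90, Fresno=259, Cairo=300, Kraków=149, Mexico City=269. Cairo (300) − Kraków (149) = 151.

151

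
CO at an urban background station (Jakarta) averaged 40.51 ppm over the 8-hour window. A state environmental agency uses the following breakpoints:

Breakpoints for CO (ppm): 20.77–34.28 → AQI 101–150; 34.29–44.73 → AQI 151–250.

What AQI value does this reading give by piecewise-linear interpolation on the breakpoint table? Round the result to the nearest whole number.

210

CO: row 34.29–44.73 (AQI 151–250). (250−151)·(40.51−34.29)/(44.73−34.29) + 151 = 99·6.22/10.44 + 151 ≈ 209.98 → 210.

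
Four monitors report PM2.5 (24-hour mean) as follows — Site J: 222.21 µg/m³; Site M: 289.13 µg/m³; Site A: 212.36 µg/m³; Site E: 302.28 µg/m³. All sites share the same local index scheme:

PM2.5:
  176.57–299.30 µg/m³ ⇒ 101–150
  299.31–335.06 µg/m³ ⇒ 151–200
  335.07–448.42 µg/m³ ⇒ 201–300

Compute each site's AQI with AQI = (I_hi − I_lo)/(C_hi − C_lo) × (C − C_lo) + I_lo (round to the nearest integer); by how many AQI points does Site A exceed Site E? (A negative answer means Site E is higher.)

Site J: 222.21 lies in 176.57–299.30, so I_lo=101, I_hi=150, C_lo=176.57, C_hi=299.30.
(150−101)/(299.30−176.57) × (222.21−176.57) + 101 = 49/122.73 × 45.64 + 101 ≈ 119.22 → 119.
Site M: row 176.57–299.30 (AQI 101–150). (150−101)·(289.13−176.57)/(299.30−176.57) + 101 = 49·112.56/122.73 + 101 ≈ 145.94 → 146.
Site A: 212.36 lies in 176.57–299.30, so I_lo=101, I_hi=150, C_lo=176.57, C_hi=299.30.
(150−101)/(299.30−176.57) × (212.36−176.57) + 101 = 49/122.73 × 35.79 + 101 ≈ 115.29 → 115.
Site E: 302.28 lies in 299.31–335.06, so I_lo=151, I_hi=200, C_lo=299.31, C_hi=335.06.
(200−151)/(335.06−299.31) × (302.28−299.31) + 151 = 49/35.75 × 2.97 + 151 ≈ 155.07 → 155.
AQIs: Site J=119, Site M=146, Site A=115, Site E=155. Site A (115) − Site E (155) = -40.

-40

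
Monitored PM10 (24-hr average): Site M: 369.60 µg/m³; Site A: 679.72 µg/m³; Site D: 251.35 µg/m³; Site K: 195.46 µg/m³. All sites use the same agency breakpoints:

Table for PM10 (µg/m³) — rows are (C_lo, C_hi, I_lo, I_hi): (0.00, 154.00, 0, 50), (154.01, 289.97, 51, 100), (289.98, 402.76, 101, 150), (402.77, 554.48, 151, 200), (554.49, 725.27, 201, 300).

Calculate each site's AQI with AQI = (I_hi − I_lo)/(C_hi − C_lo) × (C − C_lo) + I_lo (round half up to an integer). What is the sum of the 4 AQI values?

Site M: 369.60 ∈ [289.98, 402.76] ↔ index [101, 150].
101 + (369.60−289.98)·(150−101)/(402.76−289.98) = 101 + 79.62·49/112.78 ≈ 135.59, so AQI = 136.
Site A: row 554.49–725.27 (AQI 201–300). (300−201)·(679.72−554.49)/(725.27−554.49) + 201 = 99·125.23/170.78 + 201 ≈ 273.59 → 274.
Site D 251.35: bracket 154.01–289.97 → index 51–100; slope 49/135.96, offset 97.34.
AQI = 51 + 49/135.96·97.34 ≈ 86.08 ⇒ 86.
Site K: row 154.01–289.97 (AQI 51–100). (100−51)·(195.46−154.01)/(289.97−154.01) + 51 = 49·41.45/135.96 + 51 ≈ 65.94 → 66.
AQIs: Site M=136, Site A=274, Site D=86, Site K=66. Sum = 136 + 274 + 86 + 66 = 562.

562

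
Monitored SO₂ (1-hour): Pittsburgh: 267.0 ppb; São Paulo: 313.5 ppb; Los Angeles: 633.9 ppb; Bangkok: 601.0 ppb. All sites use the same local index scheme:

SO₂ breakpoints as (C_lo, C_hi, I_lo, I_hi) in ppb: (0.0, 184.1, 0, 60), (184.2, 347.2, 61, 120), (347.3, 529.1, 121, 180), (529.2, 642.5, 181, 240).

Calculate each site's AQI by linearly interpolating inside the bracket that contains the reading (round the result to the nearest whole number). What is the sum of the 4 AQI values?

Pittsburgh 267.0: bracket 184.2–347.2 → index 61–120; slope 59/163.0, offset 82.8.
AQI = 61 + 59/163.0·82.8 ≈ 90.97 ⇒ 91.
São Paulo: 313.5 ∈ [184.2, 347.2] ↔ index [61, 120].
61 + (313.5−184.2)·(120−61)/(347.2−184.2) = 61 + 129.3·59/163.0 ≈ 107.80, so AQI = 108.
Los Angeles: 633.9 lies in 529.2–642.5, so I_lo=181, I_hi=240, C_lo=529.2, C_hi=642.5.
(240−181)/(642.5−529.2) × (633.9−529.2) + 181 = 59/113.3 × 104.7 + 181 ≈ 235.52 → 236.
Bangkok: 601.0 ∈ [529.2, 642.5] ↔ index [181, 240].
181 + (601.0−529.2)·(240−181)/(642.5−529.2) = 181 + 71.8·59/113.3 ≈ 218.39, so AQI = 218.
AQIs: Pittsburgh=91, São Paulo=108, Los Angeles=236, Bangkok=218. Sum = 91 + 108 + 236 + 218 = 653.

653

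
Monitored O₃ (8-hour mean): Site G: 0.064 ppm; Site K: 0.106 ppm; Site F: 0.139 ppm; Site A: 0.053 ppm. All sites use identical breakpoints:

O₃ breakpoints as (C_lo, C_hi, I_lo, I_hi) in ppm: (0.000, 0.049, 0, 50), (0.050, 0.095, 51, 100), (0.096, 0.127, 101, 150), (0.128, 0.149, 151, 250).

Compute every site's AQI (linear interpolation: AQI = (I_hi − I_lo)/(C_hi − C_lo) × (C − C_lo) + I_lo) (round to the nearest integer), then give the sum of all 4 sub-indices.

Site G: 0.064 lies in 0.050–0.095, so I_lo=51, I_hi=100, C_lo=0.050, C_hi=0.095.
(100−51)/(0.095−0.050) × (0.064−0.050) + 51 = 49/0.045 × 0.014 + 51 ≈ 66.24 → 66.
Site K: 0.106 ∈ [0.096, 0.127] ↔ index [101, 150].
101 + (0.106−0.096)·(150−101)/(0.127−0.096) = 101 + 0.010·49/0.031 ≈ 116.81, so AQI = 117.
Site F: 0.139 lies in 0.128–0.149, so I_lo=151, I_hi=250, C_lo=0.128, C_hi=0.149.
(250−151)/(0.149−0.128) × (0.139−0.128) + 151 = 99/0.021 × 0.011 + 151 ≈ 202.86 → 203.
Site A: 0.053 ∈ [0.050, 0.095] ↔ index [51, 100].
51 + (0.053−0.050)·(100−51)/(0.095−0.050) = 51 + 0.003·49/0.045 ≈ 54.27, so AQI = 54.
AQIs: Site G=66, Site K=117, Site F=203, Site A=54. Sum = 66 + 117 + 203 + 54 = 440.

440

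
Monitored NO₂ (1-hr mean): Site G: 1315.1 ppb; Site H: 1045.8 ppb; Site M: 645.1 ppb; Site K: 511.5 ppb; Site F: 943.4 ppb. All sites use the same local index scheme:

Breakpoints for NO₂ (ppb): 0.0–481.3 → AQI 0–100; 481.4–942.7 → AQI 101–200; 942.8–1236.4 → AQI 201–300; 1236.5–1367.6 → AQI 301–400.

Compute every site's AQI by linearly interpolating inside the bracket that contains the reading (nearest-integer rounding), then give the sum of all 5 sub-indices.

Site G: row 1236.5–1367.6 (AQI 301–400). (400−301)·(1315.1−1236.5)/(1367.6−1236.5) + 301 = 99·78.6/131.1 + 301 ≈ 360.35 → 360.
Site H: 1045.8 lies in 942.8–1236.4, so I_lo=201, I_hi=300, C_lo=942.8, C_hi=1236.4.
(300−201)/(1236.4−942.8) × (1045.8−942.8) + 201 = 99/293.6 × 103.0 + 201 ≈ 235.73 → 236.
Site M: 645.1 ∈ [481.4, 942.7] ↔ index [101, 200].
101 + (645.1−481.4)·(200−101)/(942.7−481.4) = 101 + 163.7·99/461.3 ≈ 136.13, so AQI = 136.
Site K 511.5: bracket 481.4–942.7 → index 101–200; slope 99/461.3, offset 30.1.
AQI = 101 + 99/461.3·30.1 ≈ 107.46 ⇒ 107.
Site F: 943.4 ∈ [942.8, 1236.4] ↔ index [201, 300].
201 + (943.4−942.8)·(300−201)/(1236.4−942.8) = 201 + 0.6·99/293.6 ≈ 201.20, so AQI = 201.
AQIs: Site G=360, Site H=236, Site M=136, Site K=107, Site F=201. Sum = 360 + 236 + 136 + 107 + 201 = 1040.

1040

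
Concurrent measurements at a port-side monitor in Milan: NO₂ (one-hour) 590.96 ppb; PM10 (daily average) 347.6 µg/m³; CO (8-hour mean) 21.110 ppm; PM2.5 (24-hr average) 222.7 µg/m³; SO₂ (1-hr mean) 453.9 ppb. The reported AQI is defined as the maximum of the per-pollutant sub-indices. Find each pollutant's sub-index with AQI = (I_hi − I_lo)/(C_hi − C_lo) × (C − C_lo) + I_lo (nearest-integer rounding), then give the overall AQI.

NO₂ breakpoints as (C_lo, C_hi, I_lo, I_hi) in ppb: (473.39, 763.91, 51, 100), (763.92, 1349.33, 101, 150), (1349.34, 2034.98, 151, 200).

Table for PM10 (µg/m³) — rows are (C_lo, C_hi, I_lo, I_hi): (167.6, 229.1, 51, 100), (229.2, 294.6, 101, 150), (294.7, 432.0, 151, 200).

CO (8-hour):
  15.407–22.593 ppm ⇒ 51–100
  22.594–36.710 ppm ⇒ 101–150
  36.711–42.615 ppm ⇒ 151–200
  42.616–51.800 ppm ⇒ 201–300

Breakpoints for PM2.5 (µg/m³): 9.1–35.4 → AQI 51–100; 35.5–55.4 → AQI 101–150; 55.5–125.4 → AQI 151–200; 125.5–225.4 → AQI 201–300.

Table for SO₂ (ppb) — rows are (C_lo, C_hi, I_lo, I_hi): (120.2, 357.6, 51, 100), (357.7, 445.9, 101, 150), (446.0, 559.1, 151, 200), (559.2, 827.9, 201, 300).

297

NO₂: 590.96 lies in 473.39–763.91, so I_lo=51, I_hi=100, C_lo=473.39, C_hi=763.91.
(100−51)/(763.91−473.39) × (590.96−473.39) + 51 = 49/290.52 × 117.57 + 51 ≈ 70.83 → 71.
PM10 347.6: bracket 294.7–432.0 → index 151–200; slope 49/137.3, offset 52.9.
AQI = 151 + 49/137.3·52.9 ≈ 169.88 ⇒ 170.
CO: row 15.407–22.593 (AQI 51–100). (100−51)·(21.110−15.407)/(22.593−15.407) + 51 = 49·5.703/7.186 + 51 ≈ 89.89 → 90.
PM2.5: 222.7 lies in 125.5–225.4, so I_lo=201, I_hi=300, C_lo=125.5, C_hi=225.4.
(300−201)/(225.4−125.5) × (222.7−125.5) + 201 = 99/99.9 × 97.2 + 201 ≈ 297.32 → 297.
SO₂: 453.9 lies in 446.0–559.1, so I_lo=151, I_hi=200, C_lo=446.0, C_hi=559.1.
(200−151)/(559.1−446.0) × (453.9−446.0) + 151 = 49/113.1 × 7.9 + 151 ≈ 154.42 → 154.
Sub-indices: NO₂→71, PM10→170, CO→90, PM2.5→297, SO₂→154. Overall AQI = max = 297; dominant pollutant is PM2.5.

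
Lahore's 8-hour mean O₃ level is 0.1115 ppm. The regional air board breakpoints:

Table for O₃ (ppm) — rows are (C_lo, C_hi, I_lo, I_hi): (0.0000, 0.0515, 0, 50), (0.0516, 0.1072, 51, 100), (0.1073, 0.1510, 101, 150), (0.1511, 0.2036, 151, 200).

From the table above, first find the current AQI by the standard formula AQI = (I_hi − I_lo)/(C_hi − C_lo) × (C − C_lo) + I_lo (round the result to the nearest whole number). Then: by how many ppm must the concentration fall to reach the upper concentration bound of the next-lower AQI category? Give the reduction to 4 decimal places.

0.0043

O₃: row 0.1073–0.1510 (AQI 101–150). (150−101)·(0.1115−0.1073)/(0.1510−0.1073) + 101 = 49·0.0042/0.0437 + 101 ≈ 105.71 → 106.
Current AQI 106 is in the Unhealthy for Sensitive Groups range (101–150). The next-lower category tops out at AQI 100, whose upper concentration bound is 0.1072 ppm.
Reduction needed = 0.1115 − 0.1072 = 0.0043 ppm.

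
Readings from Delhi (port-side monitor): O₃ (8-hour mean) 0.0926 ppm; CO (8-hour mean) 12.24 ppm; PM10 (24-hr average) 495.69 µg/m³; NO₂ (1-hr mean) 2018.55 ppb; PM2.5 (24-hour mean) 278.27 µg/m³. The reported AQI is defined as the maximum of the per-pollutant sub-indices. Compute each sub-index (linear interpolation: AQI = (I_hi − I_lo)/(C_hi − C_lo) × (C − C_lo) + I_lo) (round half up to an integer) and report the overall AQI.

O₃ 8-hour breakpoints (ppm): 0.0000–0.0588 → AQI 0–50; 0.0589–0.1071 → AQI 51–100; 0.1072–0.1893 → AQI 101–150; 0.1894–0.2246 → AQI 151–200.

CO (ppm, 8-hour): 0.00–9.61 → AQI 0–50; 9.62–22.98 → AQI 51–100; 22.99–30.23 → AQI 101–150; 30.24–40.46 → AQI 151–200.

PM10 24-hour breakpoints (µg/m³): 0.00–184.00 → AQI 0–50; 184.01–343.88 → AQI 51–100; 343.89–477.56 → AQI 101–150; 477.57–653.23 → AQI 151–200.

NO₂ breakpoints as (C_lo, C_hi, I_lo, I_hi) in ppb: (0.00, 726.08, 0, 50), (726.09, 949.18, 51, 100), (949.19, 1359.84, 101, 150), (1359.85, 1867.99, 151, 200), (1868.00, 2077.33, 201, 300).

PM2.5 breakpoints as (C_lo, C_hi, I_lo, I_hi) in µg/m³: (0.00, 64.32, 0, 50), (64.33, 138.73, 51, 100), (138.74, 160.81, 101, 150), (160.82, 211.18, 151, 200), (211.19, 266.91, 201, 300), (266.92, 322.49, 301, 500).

O₃: row 0.0589–0.1071 (AQI 51–100). (100−51)·(0.0926−0.0589)/(0.1071−0.0589) + 51 = 49·0.0337/0.0482 + 51 ≈ 85.26 → 85.
CO: 12.24 ∈ [9.62, 22.98] ↔ index [51, 100].
51 + (12.24−9.62)·(100−51)/(22.98−9.62) = 51 + 2.62·49/13.36 ≈ 60.61, so AQI = 61.
PM10 495.69: bracket 477.57–653.23 → index 151–200; slope 49/175.66, offset 18.12.
AQI = 151 + 49/175.66·18.12 ≈ 156.05 ⇒ 156.
NO₂: 2018.55 ∈ [1868.00, 2077.33] ↔ index [201, 300].
201 + (2018.55−1868.00)·(300−201)/(2077.33−1868.00) = 201 + 150.55·99/209.33 ≈ 272.20, so AQI = 272.
PM2.5: 278.27 ∈ [266.92, 322.49] ↔ index [301, 500].
301 + (278.27−266.92)·(500−301)/(322.49−266.92) = 301 + 11.35·199/55.57 ≈ 341.65, so AQI = 342.
Sub-indices: O₃→85, CO→61, PM10→156, NO₂→272, PM2.5→342. Overall AQI = max = 342; dominant pollutant is PM2.5.
AQI 342: Hazardous.

342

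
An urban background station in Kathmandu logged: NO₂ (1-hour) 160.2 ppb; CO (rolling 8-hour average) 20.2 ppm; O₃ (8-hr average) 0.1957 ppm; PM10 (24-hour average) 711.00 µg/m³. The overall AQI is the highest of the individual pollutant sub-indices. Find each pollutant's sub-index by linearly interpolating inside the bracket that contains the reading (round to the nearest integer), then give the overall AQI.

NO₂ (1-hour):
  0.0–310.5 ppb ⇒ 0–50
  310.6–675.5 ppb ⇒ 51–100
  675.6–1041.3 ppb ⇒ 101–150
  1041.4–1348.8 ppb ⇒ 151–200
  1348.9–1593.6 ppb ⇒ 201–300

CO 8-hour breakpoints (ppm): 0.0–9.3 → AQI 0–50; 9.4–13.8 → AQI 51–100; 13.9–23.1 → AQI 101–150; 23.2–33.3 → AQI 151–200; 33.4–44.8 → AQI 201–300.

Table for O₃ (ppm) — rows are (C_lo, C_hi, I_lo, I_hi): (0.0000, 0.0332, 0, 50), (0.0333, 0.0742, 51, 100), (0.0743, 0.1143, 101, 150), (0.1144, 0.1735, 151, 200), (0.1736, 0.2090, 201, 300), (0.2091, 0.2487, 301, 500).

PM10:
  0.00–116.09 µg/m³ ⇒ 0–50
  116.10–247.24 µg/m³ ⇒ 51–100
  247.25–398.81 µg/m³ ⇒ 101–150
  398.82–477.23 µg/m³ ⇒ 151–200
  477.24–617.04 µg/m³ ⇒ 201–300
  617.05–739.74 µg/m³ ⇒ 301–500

NO₂: 160.2 ∈ [0.0, 310.5] ↔ index [0, 50].
0 + (160.2−0.0)·(50−0)/(310.5−0.0) = 0 + 160.2·50/310.5 ≈ 25.80, so AQI = 26.
CO: 20.2 ∈ [13.9, 23.1] ↔ index [101, 150].
101 + (20.2−13.9)·(150−101)/(23.1−13.9) = 101 + 6.3·49/9.2 ≈ 134.55, so AQI = 135.
O₃: row 0.1736–0.2090 (AQI 201–300). (300−201)·(0.1957−0.1736)/(0.2090−0.1736) + 201 = 99·0.0221/0.0354 + 201 ≈ 262.81 → 263.
PM10: 711.00 ∈ [617.05, 739.74] ↔ index [301, 500].
301 + (711.00−617.05)·(500−301)/(739.74−617.05) = 301 + 93.95·199/122.69 ≈ 453.38, so AQI = 453.
Sub-indices: NO₂→26, CO→135, O₃→263, PM10→453. Overall AQI = max = 453; dominant pollutant is PM10.

453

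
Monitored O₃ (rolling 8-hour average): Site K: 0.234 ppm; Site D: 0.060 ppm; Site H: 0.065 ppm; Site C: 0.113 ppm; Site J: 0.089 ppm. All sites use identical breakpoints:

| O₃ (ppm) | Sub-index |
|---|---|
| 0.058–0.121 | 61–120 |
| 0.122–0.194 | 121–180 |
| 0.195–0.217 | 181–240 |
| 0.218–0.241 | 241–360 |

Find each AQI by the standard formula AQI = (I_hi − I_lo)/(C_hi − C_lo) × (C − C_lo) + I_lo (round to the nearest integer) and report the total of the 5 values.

Site K: 0.234 lies in 0.218–0.241, so I_lo=241, I_hi=360, C_lo=0.218, C_hi=0.241.
(360−241)/(0.241−0.218) × (0.234−0.218) + 241 = 119/0.023 × 0.016 + 241 ≈ 323.78 → 324.
Site D: 0.060 lies in 0.058–0.121, so I_lo=61, I_hi=120, C_lo=0.058, C_hi=0.121.
(120−61)/(0.121−0.058) × (0.060−0.058) + 61 = 59/0.063 × 0.002 + 61 ≈ 62.87 → 63.
Site H 0.065: bracket 0.058–0.121 → index 61–120; slope 59/0.063, offset 0.007.
AQI = 61 + 59/0.063·0.007 ≈ 67.56 ⇒ 68.
Site C: 0.113 lies in 0.058–0.121, so I_lo=61, I_hi=120, C_lo=0.058, C_hi=0.121.
(120−61)/(0.121−0.058) × (0.113−0.058) + 61 = 59/0.063 × 0.055 + 61 ≈ 112.51 → 113.
Site J: 0.089 lies in 0.058–0.121, so I_lo=61, I_hi=120, C_lo=0.058, C_hi=0.121.
(120−61)/(0.121−0.058) × (0.089−0.058) + 61 = 59/0.063 × 0.031 + 61 ≈ 90.03 → 90.
AQIs: Site K=324, Site D=63, Site H=68, Site C=113, Site J=90. Sum = 324 + 63 + 68 + 113 + 90 = 658.

658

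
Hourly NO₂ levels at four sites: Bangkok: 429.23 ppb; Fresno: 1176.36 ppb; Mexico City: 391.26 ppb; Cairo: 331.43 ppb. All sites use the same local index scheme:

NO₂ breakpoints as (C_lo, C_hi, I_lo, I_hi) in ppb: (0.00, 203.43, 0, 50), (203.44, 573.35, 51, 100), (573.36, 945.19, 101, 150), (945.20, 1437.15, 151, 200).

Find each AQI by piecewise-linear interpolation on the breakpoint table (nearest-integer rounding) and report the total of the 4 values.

399

Bangkok 429.23: bracket 203.44–573.35 → index 51–100; slope 49/369.91, offset 225.79.
AQI = 51 + 49/369.91·225.79 ≈ 80.91 ⇒ 81.
Fresno 1176.36: bracket 945.20–1437.15 → index 151–200; slope 49/491.95, offset 231.16.
AQI = 151 + 49/491.95·231.16 ≈ 174.02 ⇒ 174.
Mexico City: row 203.44–573.35 (AQI 51–100). (100−51)·(391.26−203.44)/(573.35−203.44) + 51 = 49·187.82/369.91 + 51 ≈ 75.88 → 76.
Cairo: row 203.44–573.35 (AQI 51–100). (100−51)·(331.43−203.44)/(573.35−203.44) + 51 = 49·127.99/369.91 + 51 ≈ 67.95 → 68.
AQIs: Bangkok=81, Fresno=174, Mexico City=76, Cairo=68. Sum = 81 + 174 + 76 + 68 = 399.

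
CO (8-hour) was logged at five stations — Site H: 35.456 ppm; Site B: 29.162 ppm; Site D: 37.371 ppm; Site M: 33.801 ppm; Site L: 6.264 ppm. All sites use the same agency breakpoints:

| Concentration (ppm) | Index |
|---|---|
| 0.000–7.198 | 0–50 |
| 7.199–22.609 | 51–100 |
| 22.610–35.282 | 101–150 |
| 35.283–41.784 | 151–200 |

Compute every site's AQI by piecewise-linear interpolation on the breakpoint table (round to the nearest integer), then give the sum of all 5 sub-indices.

633

Site H: 35.456 ∈ [35.283, 41.784] ↔ index [151, 200].
151 + (35.456−35.283)·(200−151)/(41.784−35.283) = 151 + 0.173·49/6.501 ≈ 152.30, so AQI = 152.
Site B: 29.162 lies in 22.610–35.282, so I_lo=101, I_hi=150, C_lo=22.610, C_hi=35.282.
(150−101)/(35.282−22.610) × (29.162−22.610) + 101 = 49/12.672 × 6.552 + 101 ≈ 126.34 → 126.
Site D: row 35.283–41.784 (AQI 151–200). (200−151)·(37.371−35.283)/(41.784−35.283) + 151 = 49·2.088/6.501 + 151 ≈ 166.74 → 167.
Site M: 33.801 ∈ [22.610, 35.282] ↔ index [101, 150].
101 + (33.801−22.610)·(150−101)/(35.282−22.610) = 101 + 11.191·49/12.672 ≈ 144.27, so AQI = 144.
Site L: 6.264 lies in 0.000–7.198, so I_lo=0, I_hi=50, C_lo=0.000, C_hi=7.198.
(50−0)/(7.198−0.000) × (6.264−0.000) + 0 = 50/7.198 × 6.264 + 0 ≈ 43.51 → 44.
AQIs: Site H=152, Site B=126, Site D=167, Site M=144, Site L=44. Sum = 152 + 126 + 167 + 144 + 44 = 633.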